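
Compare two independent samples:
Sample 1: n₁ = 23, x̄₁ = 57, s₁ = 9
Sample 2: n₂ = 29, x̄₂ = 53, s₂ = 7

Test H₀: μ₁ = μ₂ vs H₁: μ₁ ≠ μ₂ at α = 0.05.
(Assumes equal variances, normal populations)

Pooled variance: s²_p = [22×9² + 28×7²]/(50) = 63.0800
s_p = 7.9423
SE = s_p×√(1/n₁ + 1/n₂) = 7.9423×√(1/23 + 1/29) = 2.2176
t = (x̄₁ - x̄₂)/SE = (57 - 53)/2.2176 = 1.8038
df = 50, t-critical = ±2.009
Decision: fail to reject H₀

Answer: t = 1.8038, fail to reject H₀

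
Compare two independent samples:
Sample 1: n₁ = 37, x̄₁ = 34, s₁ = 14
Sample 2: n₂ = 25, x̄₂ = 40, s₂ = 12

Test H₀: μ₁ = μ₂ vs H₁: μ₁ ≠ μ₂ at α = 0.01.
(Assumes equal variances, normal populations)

Answer: t = -1.7509, fail to reject H₀

Derivation:
Pooled variance: s²_p = [36×14² + 24×12²]/(60) = 175.2000
s_p = 13.2363
SE = s_p×√(1/n₁ + 1/n₂) = 13.2363×√(1/37 + 1/25) = 3.4268
t = (x̄₁ - x̄₂)/SE = (34 - 40)/3.4268 = -1.7509
df = 60, t-critical = ±2.660
Decision: fail to reject H₀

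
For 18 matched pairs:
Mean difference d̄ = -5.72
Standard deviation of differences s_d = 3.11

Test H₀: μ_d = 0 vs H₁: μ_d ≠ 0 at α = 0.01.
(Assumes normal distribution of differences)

Answer: t = -7.8035, reject H₀

Derivation:
df = n - 1 = 17
SE = s_d/√n = 3.11/√18 = 0.7330
t = d̄/SE = -5.72/0.7330 = -7.8035
Critical value: t_{0.005,17} = ±2.898
p-value < 0.0001
Decision: reject H₀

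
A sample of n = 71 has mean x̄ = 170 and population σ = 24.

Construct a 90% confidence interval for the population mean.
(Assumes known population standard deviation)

Confidence level: 90%, α = 0.1
z_0.05 = 1.645
SE = σ/√n = 24/√71 = 2.8483
Margin of error = 1.645 × 2.8483 = 4.6855
CI: x̄ ± margin = 170 ± 4.6855
CI: (165.3145, 174.6855)

Answer: (165.3145, 174.6855)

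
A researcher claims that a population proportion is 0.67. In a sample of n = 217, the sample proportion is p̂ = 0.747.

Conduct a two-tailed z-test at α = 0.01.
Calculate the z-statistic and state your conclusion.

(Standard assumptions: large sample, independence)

H₀: p = 0.67, H₁: p ≠ 0.67
Standard error: SE = √(p₀(1-p₀)/n) = √(0.67×0.33/217) = 0.031920
z-statistic: z = (p̂ - p₀)/SE = (0.747 - 0.67)/0.031920 = 2.4123
Critical value: z_0.005 = ±2.576
p-value = 0.0159
Decision: fail to reject H₀ at α = 0.01

Answer: z = 2.4123, fail to reject H₀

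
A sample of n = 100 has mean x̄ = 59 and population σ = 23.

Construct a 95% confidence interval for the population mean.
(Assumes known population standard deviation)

Answer: (54.4920, 63.5080)

Derivation:
Confidence level: 95%, α = 0.05
z_0.025 = 1.960
SE = σ/√n = 23/√100 = 2.3000
Margin of error = 1.960 × 2.3000 = 4.5080
CI: x̄ ± margin = 59 ± 4.5080
CI: (54.4920, 63.5080)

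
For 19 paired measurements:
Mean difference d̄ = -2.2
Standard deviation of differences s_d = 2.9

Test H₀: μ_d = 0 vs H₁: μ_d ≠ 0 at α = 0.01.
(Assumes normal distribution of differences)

df = n - 1 = 18
SE = s_d/√n = 2.9/√19 = 0.6653
t = d̄/SE = -2.2/0.6653 = -3.3068
Critical value: t_{0.005,18} = ±2.878
p-value ≈ 0.0039
Decision: reject H₀

Answer: t = -3.3068, reject H₀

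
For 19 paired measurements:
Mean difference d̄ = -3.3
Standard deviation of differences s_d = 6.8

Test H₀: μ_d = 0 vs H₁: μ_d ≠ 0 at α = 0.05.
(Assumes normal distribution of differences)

Answer: t = -2.1154, reject H₀

Derivation:
df = n - 1 = 18
SE = s_d/√n = 6.8/√19 = 1.5600
t = d̄/SE = -3.3/1.5600 = -2.1154
Critical value: t_{0.025,18} = ±2.101
p-value ≈ 0.0486
Decision: reject H₀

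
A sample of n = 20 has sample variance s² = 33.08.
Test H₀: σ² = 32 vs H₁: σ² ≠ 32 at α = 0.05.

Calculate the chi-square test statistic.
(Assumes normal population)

Answer: χ² = 19.6412, fail to reject H₀

Derivation:
df = n - 1 = 19
χ² = (n-1)s²/σ₀² = 19×33.08/32 = 19.6412
Critical values: χ²_{0.975,19} = 8.907, χ²_{0.025,19} = 32.852
Rejection region: χ² < 8.907 or χ² > 32.852
Decision: fail to reject H₀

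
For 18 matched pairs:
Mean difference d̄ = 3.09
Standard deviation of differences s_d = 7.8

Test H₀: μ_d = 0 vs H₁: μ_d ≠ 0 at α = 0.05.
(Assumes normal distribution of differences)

Answer: t = 1.6807, fail to reject H₀

Derivation:
df = n - 1 = 17
SE = s_d/√n = 7.8/√18 = 1.8385
t = d̄/SE = 3.09/1.8385 = 1.6807
Critical value: t_{0.025,17} = ±2.110
p-value ≈ 0.1111
Decision: fail to reject H₀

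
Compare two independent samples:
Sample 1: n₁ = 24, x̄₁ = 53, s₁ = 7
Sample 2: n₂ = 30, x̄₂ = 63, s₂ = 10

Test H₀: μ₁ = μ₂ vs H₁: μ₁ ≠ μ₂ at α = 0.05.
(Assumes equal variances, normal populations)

Pooled variance: s²_p = [23×7² + 29×10²]/(52) = 77.4423
s_p = 8.8001
SE = s_p×√(1/n₁ + 1/n₂) = 8.8001×√(1/24 + 1/30) = 2.4100
t = (x̄₁ - x̄₂)/SE = (53 - 63)/2.4100 = -4.1494
df = 52, t-critical = ±2.007
Decision: reject H₀

Answer: t = -4.1494, reject H₀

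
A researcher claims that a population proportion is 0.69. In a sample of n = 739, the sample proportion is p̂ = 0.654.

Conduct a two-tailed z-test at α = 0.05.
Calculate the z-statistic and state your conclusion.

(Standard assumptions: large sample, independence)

H₀: p = 0.69, H₁: p ≠ 0.69
Standard error: SE = √(p₀(1-p₀)/n) = √(0.69×0.31/739) = 0.017013
z-statistic: z = (p̂ - p₀)/SE = (0.654 - 0.69)/0.017013 = -2.1160
Critical value: z_0.025 = ±1.960
p-value = 0.0343
Decision: reject H₀ at α = 0.05

Answer: z = -2.1160, reject H₀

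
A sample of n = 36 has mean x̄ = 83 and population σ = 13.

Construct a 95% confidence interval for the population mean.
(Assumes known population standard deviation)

Answer: (78.7533, 87.2467)

Derivation:
Confidence level: 95%, α = 0.05
z_0.025 = 1.960
SE = σ/√n = 13/√36 = 2.1667
Margin of error = 1.960 × 2.1667 = 4.2467
CI: x̄ ± margin = 83 ± 4.2467
CI: (78.7533, 87.2467)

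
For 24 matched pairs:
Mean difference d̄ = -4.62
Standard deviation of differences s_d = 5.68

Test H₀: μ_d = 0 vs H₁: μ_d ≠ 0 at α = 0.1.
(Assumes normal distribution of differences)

df = n - 1 = 23
SE = s_d/√n = 5.68/√24 = 1.1594
t = d̄/SE = -4.62/1.1594 = -3.9848
Critical value: t_{0.05,23} = ±1.714
p-value ≈ 0.0006
Decision: reject H₀

Answer: t = -3.9848, reject H₀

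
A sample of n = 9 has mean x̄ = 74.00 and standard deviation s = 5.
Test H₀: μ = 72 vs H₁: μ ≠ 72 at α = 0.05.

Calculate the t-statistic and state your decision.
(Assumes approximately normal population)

Answer: t = 1.2000, fail to reject H₀

Derivation:
df = n - 1 = 8
SE = s/√n = 5/√9 = 1.6667
t = (x̄ - μ₀)/SE = (74.00 - 72)/1.6667 = 1.2000
Critical value: t_{0.025,8} = ±2.306
p-value ≈ 0.2645
Decision: fail to reject H₀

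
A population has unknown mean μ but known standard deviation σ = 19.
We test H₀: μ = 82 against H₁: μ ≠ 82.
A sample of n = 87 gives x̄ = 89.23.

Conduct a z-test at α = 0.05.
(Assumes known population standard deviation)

Standard error: SE = σ/√n = 19/√87 = 2.0370
z-statistic: z = (x̄ - μ₀)/SE = (89.23 - 82)/2.0370 = 3.5493
Critical value: ±1.960
p-value = 0.0004
Decision: reject H₀

Answer: z = 3.5493, reject H₀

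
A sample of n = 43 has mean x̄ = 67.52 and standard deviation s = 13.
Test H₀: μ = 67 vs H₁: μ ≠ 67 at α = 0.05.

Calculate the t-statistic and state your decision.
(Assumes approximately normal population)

Answer: t = 0.2623, fail to reject H₀

Derivation:
df = n - 1 = 42
SE = s/√n = 13/√43 = 1.9825
t = (x̄ - μ₀)/SE = (67.52 - 67)/1.9825 = 0.2623
Critical value: t_{0.025,42} = ±2.018
p-value ≈ 0.7944
Decision: fail to reject H₀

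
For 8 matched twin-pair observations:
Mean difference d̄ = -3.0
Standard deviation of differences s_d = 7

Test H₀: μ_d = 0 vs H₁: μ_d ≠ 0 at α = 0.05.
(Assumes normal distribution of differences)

Answer: t = -1.2122, fail to reject H₀

Derivation:
df = n - 1 = 7
SE = s_d/√n = 7/√8 = 2.4749
t = d̄/SE = -3.0/2.4749 = -1.2122
Critical value: t_{0.025,7} = ±2.365
p-value ≈ 0.2648
Decision: fail to reject H₀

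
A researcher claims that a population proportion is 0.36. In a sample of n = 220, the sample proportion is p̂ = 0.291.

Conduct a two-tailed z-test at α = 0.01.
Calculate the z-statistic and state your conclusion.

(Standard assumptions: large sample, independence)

H₀: p = 0.36, H₁: p ≠ 0.36
Standard error: SE = √(p₀(1-p₀)/n) = √(0.36×0.64/220) = 0.032362
z-statistic: z = (p̂ - p₀)/SE = (0.291 - 0.36)/0.032362 = -2.1321
Critical value: z_0.005 = ±2.576
p-value = 0.0330
Decision: fail to reject H₀ at α = 0.01

Answer: z = -2.1321, fail to reject H₀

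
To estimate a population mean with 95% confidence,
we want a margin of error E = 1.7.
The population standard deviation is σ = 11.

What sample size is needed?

Answer: n = 161

Derivation:
z_0.025 = 1.960
n = (z×σ/E)² = (1.960×11/1.7)²
n = 160.8421
Round up: n = 161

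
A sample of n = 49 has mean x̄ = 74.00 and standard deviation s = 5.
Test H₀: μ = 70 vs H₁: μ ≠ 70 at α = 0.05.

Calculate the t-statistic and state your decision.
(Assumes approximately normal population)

Answer: t = 5.5999, reject H₀

Derivation:
df = n - 1 = 48
SE = s/√n = 5/√49 = 0.7143
t = (x̄ - μ₀)/SE = (74.00 - 70)/0.7143 = 5.5999
Critical value: t_{0.025,48} = ±2.011
p-value < 0.0001
Decision: reject H₀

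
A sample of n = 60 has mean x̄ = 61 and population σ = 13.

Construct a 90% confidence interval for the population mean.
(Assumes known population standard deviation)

Answer: (58.2392, 63.7608)

Derivation:
Confidence level: 90%, α = 0.1
z_0.05 = 1.645
SE = σ/√n = 13/√60 = 1.6783
Margin of error = 1.645 × 1.6783 = 2.7608
CI: x̄ ± margin = 61 ± 2.7608
CI: (58.2392, 63.7608)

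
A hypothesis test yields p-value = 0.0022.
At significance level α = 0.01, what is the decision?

Answer: reject H₀

Derivation:
Compare p-value to α:
0.0022 < 0.01
Decision: reject H₀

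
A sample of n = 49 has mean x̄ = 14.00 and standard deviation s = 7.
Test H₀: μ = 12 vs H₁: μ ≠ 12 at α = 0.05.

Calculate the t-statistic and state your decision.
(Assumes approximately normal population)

Answer: t = 2.0000, fail to reject H₀

Derivation:
df = n - 1 = 48
SE = s/√n = 7/√49 = 1.0000
t = (x̄ - μ₀)/SE = (14.00 - 12)/1.0000 = 2.0000
Critical value: t_{0.025,48} = ±2.011
p-value ≈ 0.0512
Decision: fail to reject H₀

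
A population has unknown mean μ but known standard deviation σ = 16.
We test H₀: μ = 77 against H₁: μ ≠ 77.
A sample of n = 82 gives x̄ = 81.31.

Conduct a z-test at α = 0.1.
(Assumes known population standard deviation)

Standard error: SE = σ/√n = 16/√82 = 1.7669
z-statistic: z = (x̄ - μ₀)/SE = (81.31 - 77)/1.7669 = 2.4393
Critical value: ±1.645
p-value = 0.0147
Decision: reject H₀

Answer: z = 2.4393, reject H₀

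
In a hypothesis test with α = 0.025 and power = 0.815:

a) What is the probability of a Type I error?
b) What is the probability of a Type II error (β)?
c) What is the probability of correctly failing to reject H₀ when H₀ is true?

Answer: a) 0.025, b) 0.185, c) 0.975

Derivation:
a) Type I error probability = α = 0.025
b) Power = P(reject H₀ | H₁ true) = 1 - β = 0.815, so Type II error probability = β = 1 - Power = 0.185
c) P(fail to reject H₀ | H₀ true) = 1 - α = 0.975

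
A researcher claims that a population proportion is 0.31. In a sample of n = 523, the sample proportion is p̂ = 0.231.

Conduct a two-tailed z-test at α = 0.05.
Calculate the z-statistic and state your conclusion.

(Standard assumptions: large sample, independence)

H₀: p = 0.31, H₁: p ≠ 0.31
Standard error: SE = √(p₀(1-p₀)/n) = √(0.31×0.69/523) = 0.020223
z-statistic: z = (p̂ - p₀)/SE = (0.231 - 0.31)/0.020223 = -3.9064
Critical value: z_0.025 = ±1.960
p-value = 0.0001
Decision: reject H₀ at α = 0.05

Answer: z = -3.9064, reject H₀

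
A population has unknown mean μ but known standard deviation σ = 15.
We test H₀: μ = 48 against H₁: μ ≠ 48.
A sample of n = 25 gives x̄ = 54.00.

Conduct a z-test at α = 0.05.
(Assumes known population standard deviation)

Standard error: SE = σ/√n = 15/√25 = 3.0000
z-statistic: z = (x̄ - μ₀)/SE = (54.00 - 48)/3.0000 = 2.0000
Critical value: ±1.960
p-value = 0.0455
Decision: reject H₀

Answer: z = 2.0000, reject H₀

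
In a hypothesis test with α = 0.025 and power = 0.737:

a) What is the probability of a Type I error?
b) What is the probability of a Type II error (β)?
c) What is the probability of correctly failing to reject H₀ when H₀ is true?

Answer: a) 0.025, b) 0.263, c) 0.975

Derivation:
a) Type I error probability = α = 0.025
b) Power = P(reject H₀ | H₁ true) = 1 - β = 0.737, so Type II error probability = β = 1 - Power = 0.263
c) P(fail to reject H₀ | H₀ true) = 1 - α = 0.975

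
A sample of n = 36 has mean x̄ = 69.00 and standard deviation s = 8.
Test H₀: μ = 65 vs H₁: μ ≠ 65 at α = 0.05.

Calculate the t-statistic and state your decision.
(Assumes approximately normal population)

Answer: t = 3.0001, reject H₀

Derivation:
df = n - 1 = 35
SE = s/√n = 8/√36 = 1.3333
t = (x̄ - μ₀)/SE = (69.00 - 65)/1.3333 = 3.0001
Critical value: t_{0.025,35} = ±2.030
p-value ≈ 0.0049
Decision: reject H₀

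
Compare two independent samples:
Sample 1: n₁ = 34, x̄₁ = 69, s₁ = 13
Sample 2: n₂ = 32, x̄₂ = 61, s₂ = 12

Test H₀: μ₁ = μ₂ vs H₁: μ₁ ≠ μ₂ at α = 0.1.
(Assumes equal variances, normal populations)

Answer: t = 2.5932, reject H₀

Derivation:
Pooled variance: s²_p = [33×13² + 31×12²]/(64) = 156.8906
s_p = 12.5256
SE = s_p×√(1/n₁ + 1/n₂) = 12.5256×√(1/34 + 1/32) = 3.0850
t = (x̄₁ - x̄₂)/SE = (69 - 61)/3.0850 = 2.5932
df = 64, t-critical = ±1.669
Decision: reject H₀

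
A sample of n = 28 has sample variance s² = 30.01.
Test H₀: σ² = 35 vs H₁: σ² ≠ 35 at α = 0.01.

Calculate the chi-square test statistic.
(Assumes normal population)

df = n - 1 = 27
χ² = (n-1)s²/σ₀² = 27×30.01/35 = 23.1506
Critical values: χ²_{0.995,27} = 11.808, χ²_{0.005,27} = 49.645
Rejection region: χ² < 11.808 or χ² > 49.645
Decision: fail to reject H₀

Answer: χ² = 23.1506, fail to reject H₀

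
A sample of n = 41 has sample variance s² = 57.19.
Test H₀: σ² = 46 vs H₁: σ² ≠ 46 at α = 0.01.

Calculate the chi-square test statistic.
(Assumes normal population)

Answer: χ² = 49.7304, fail to reject H₀

Derivation:
df = n - 1 = 40
χ² = (n-1)s²/σ₀² = 40×57.19/46 = 49.7304
Critical values: χ²_{0.995,40} = 20.707, χ²_{0.005,40} = 66.766
Rejection region: χ² < 20.707 or χ² > 66.766
Decision: fail to reject H₀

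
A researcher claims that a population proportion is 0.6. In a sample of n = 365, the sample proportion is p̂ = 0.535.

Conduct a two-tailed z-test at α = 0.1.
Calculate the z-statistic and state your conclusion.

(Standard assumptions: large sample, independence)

Answer: z = -2.5349, reject H₀

Derivation:
H₀: p = 0.6, H₁: p ≠ 0.6
Standard error: SE = √(p₀(1-p₀)/n) = √(0.6×0.4/365) = 0.025642
z-statistic: z = (p̂ - p₀)/SE = (0.535 - 0.6)/0.025642 = -2.5349
Critical value: z_0.05 = ±1.645
p-value = 0.0112
Decision: reject H₀ at α = 0.1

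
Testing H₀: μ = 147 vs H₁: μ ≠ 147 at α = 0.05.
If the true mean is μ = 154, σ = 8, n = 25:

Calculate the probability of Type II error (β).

Answer: β ≈ 0.0079

Derivation:
SE = σ/√n = 8/√25 = 1.6000
Critical values: μ₀ ± z_0.025×SE = 147 ± 1.960×1.6000
Acceptance region: (143.8640, 150.1360)
Under H₁ (μ = 154): z_high = (150.1360 - 154)/1.6000 = -2.4150, z_low = (143.8640 - 154)/1.6000 = -6.3350
β = P(not reject | H₁) = Φ(-2.4150) - Φ(-6.3350) ≈ 0.0079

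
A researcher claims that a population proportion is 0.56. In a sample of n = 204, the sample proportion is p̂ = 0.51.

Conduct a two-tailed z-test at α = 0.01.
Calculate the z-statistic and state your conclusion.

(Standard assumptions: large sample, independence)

Answer: z = -1.4387, fail to reject H₀

Derivation:
H₀: p = 0.56, H₁: p ≠ 0.56
Standard error: SE = √(p₀(1-p₀)/n) = √(0.56×0.44/204) = 0.034754
z-statistic: z = (p̂ - p₀)/SE = (0.51 - 0.56)/0.034754 = -1.4387
Critical value: z_0.005 = ±2.576
p-value = 0.1502
Decision: fail to reject H₀ at α = 0.01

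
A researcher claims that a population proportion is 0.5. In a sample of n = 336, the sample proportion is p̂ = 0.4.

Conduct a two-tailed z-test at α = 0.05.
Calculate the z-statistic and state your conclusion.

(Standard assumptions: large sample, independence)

H₀: p = 0.5, H₁: p ≠ 0.5
Standard error: SE = √(p₀(1-p₀)/n) = √(0.5×0.5/336) = 0.027277
z-statistic: z = (p̂ - p₀)/SE = (0.4 - 0.5)/0.027277 = -3.6661
Critical value: z_0.025 = ±1.960
p-value = 0.0002
Decision: reject H₀ at α = 0.05

Answer: z = -3.6661, reject H₀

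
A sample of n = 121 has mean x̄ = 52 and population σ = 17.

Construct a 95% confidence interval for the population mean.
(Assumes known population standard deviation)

Confidence level: 95%, α = 0.05
z_0.025 = 1.960
SE = σ/√n = 17/√121 = 1.5455
Margin of error = 1.960 × 1.5455 = 3.0292
CI: x̄ ± margin = 52 ± 3.0292
CI: (48.9708, 55.0292)

Answer: (48.9708, 55.0292)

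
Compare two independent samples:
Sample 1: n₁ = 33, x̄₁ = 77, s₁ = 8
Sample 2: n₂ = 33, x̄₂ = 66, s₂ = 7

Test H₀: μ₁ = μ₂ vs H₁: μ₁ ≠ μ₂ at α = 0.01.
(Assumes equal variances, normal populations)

Pooled variance: s²_p = [32×8² + 32×7²]/(64) = 56.5000
s_p = 7.5166
SE = s_p×√(1/n₁ + 1/n₂) = 7.5166×√(1/33 + 1/33) = 1.8505
t = (x̄₁ - x̄₂)/SE = (77 - 66)/1.8505 = 5.9443
df = 64, t-critical = ±2.655
Decision: reject H₀

Answer: t = 5.9443, reject H₀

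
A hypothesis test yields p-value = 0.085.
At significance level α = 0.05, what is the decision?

Answer: fail to reject H₀

Derivation:
Compare p-value to α:
0.085 ≥ 0.05
Decision: fail to reject H₀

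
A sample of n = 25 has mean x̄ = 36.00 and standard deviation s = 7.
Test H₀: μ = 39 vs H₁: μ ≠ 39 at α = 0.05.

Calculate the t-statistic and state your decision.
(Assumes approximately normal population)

df = n - 1 = 24
SE = s/√n = 7/√25 = 1.4000
t = (x̄ - μ₀)/SE = (36.00 - 39)/1.4000 = -2.1429
Critical value: t_{0.025,24} = ±2.064
p-value ≈ 0.0425
Decision: reject H₀

Answer: t = -2.1429, reject H₀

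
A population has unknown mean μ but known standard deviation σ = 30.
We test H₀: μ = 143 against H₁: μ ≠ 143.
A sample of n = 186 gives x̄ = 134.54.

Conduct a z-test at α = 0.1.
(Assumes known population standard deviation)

Answer: z = -3.8460, reject H₀

Derivation:
Standard error: SE = σ/√n = 30/√186 = 2.1997
z-statistic: z = (x̄ - μ₀)/SE = (134.54 - 143)/2.1997 = -3.8460
Critical value: ±1.645
p-value = 0.0001
Decision: reject H₀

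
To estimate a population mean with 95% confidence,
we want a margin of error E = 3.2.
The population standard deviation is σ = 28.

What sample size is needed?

Answer: n = 295

Derivation:
z_0.025 = 1.960
n = (z×σ/E)² = (1.960×28/3.2)²
n = 294.1225
Round up: n = 295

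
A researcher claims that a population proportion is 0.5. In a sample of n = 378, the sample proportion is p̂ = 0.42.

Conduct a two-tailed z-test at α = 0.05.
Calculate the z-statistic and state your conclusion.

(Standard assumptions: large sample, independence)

Answer: z = -3.1108, reject H₀

Derivation:
H₀: p = 0.5, H₁: p ≠ 0.5
Standard error: SE = √(p₀(1-p₀)/n) = √(0.5×0.5/378) = 0.025717
z-statistic: z = (p̂ - p₀)/SE = (0.42 - 0.5)/0.025717 = -3.1108
Critical value: z_0.025 = ±1.960
p-value = 0.0019
Decision: reject H₀ at α = 0.05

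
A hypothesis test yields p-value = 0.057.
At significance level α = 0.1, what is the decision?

Compare p-value to α:
0.057 < 0.1
Decision: reject H₀

Answer: reject H₀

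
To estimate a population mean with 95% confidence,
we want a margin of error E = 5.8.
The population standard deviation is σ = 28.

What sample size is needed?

Answer: n = 90

Derivation:
z_0.025 = 1.960
n = (z×σ/E)² = (1.960×28/5.8)²
n = 89.5307
Round up: n = 90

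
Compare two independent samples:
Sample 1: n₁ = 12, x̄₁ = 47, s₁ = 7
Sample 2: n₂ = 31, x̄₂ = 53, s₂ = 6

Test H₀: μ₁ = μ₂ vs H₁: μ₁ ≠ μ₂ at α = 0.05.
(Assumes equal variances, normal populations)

Pooled variance: s²_p = [11×7² + 30×6²]/(41) = 39.4878
s_p = 6.2839
SE = s_p×√(1/n₁ + 1/n₂) = 6.2839×√(1/12 + 1/31) = 2.1364
t = (x̄₁ - x̄₂)/SE = (47 - 53)/2.1364 = -2.8085
df = 41, t-critical = ±2.020
Decision: reject H₀

Answer: t = -2.8085, reject H₀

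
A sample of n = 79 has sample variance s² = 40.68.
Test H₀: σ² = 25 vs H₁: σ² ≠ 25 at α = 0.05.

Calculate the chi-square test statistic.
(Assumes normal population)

df = n - 1 = 78
χ² = (n-1)s²/σ₀² = 78×40.68/25 = 126.9216
Critical values: χ²_{0.975,78} = 55.466, χ²_{0.025,78} = 104.316
Rejection region: χ² < 55.466 or χ² > 104.316
Decision: reject H₀

Answer: χ² = 126.9216, reject H₀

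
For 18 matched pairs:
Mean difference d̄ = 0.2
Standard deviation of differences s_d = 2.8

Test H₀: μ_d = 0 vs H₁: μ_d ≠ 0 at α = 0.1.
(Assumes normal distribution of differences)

Answer: t = 0.3030, fail to reject H₀

Derivation:
df = n - 1 = 17
SE = s_d/√n = 2.8/√18 = 0.6600
t = d̄/SE = 0.2/0.6600 = 0.3030
Critical value: t_{0.05,17} = ±1.740
p-value ≈ 0.7656
Decision: fail to reject H₀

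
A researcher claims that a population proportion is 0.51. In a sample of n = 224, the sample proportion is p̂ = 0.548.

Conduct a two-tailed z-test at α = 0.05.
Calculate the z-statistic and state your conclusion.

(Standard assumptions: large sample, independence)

Answer: z = 1.1377, fail to reject H₀

Derivation:
H₀: p = 0.51, H₁: p ≠ 0.51
Standard error: SE = √(p₀(1-p₀)/n) = √(0.51×0.49/224) = 0.033401
z-statistic: z = (p̂ - p₀)/SE = (0.548 - 0.51)/0.033401 = 1.1377
Critical value: z_0.025 = ±1.960
p-value = 0.2552
Decision: fail to reject H₀ at α = 0.05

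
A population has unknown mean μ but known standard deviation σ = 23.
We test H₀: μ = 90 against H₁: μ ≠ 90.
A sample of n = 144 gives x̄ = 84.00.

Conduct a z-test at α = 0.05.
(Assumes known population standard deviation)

Standard error: SE = σ/√n = 23/√144 = 1.9167
z-statistic: z = (x̄ - μ₀)/SE = (84.00 - 90)/1.9167 = -3.1304
Critical value: ±1.960
p-value = 0.0017
Decision: reject H₀

Answer: z = -3.1304, reject H₀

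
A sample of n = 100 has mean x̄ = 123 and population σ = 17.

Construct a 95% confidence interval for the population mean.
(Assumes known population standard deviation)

Answer: (119.6680, 126.3320)

Derivation:
Confidence level: 95%, α = 0.05
z_0.025 = 1.960
SE = σ/√n = 17/√100 = 1.7000
Margin of error = 1.960 × 1.7000 = 3.3320
CI: x̄ ± margin = 123 ± 3.3320
CI: (119.6680, 126.3320)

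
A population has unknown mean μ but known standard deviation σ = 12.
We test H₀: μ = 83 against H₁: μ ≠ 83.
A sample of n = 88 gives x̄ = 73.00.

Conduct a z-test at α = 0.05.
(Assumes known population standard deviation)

Standard error: SE = σ/√n = 12/√88 = 1.2792
z-statistic: z = (x̄ - μ₀)/SE = (73.00 - 83)/1.2792 = -7.8174
Critical value: ±1.960
p-value < 0.0001
Decision: reject H₀

Answer: z = -7.8174, reject H₀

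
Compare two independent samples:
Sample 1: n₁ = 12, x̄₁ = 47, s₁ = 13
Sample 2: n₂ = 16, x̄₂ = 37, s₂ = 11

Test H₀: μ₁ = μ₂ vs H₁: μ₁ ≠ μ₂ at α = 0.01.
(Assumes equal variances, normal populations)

Answer: t = 2.2029, fail to reject H₀

Derivation:
Pooled variance: s²_p = [11×13² + 15×11²]/(26) = 141.3077
s_p = 11.8873
SE = s_p×√(1/n₁ + 1/n₂) = 11.8873×√(1/12 + 1/16) = 4.5395
t = (x̄₁ - x̄₂)/SE = (47 - 37)/4.5395 = 2.2029
df = 26, t-critical = ±2.779
Decision: fail to reject H₀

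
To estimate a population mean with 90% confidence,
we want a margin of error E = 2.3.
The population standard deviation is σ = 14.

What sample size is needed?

z_0.05 = 1.645
n = (z×σ/E)² = (1.645×14/2.3)²
n = 100.2610
Round up: n = 101

Answer: n = 101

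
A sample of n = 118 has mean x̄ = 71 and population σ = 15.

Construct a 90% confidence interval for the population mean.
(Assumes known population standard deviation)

Confidence level: 90%, α = 0.1
z_0.05 = 1.645
SE = σ/√n = 15/√118 = 1.3809
Margin of error = 1.645 × 1.3809 = 2.2716
CI: x̄ ± margin = 71 ± 2.2716
CI: (68.7284, 73.2716)

Answer: (68.7284, 73.2716)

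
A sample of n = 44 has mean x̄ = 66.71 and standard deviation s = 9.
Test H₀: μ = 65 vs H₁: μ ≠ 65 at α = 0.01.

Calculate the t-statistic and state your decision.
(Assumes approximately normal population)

Answer: t = 1.2603, fail to reject H₀

Derivation:
df = n - 1 = 43
SE = s/√n = 9/√44 = 1.3568
t = (x̄ - μ₀)/SE = (66.71 - 65)/1.3568 = 1.2603
Critical value: t_{0.005,43} = ±2.695
p-value ≈ 0.2144
Decision: fail to reject H₀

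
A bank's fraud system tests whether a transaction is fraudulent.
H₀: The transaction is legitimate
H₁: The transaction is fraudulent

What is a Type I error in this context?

A Type I error (probability α) occurs when we reject a true H₀.
A Type II error (probability β) occurs when we fail to reject a false H₀.

Answer: Blocking a legitimate transaction as fraud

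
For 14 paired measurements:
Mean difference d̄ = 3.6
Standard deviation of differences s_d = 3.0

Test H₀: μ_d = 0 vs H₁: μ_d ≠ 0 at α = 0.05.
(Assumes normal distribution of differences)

Answer: t = 4.4899, reject H₀

Derivation:
df = n - 1 = 13
SE = s_d/√n = 3.0/√14 = 0.8018
t = d̄/SE = 3.6/0.8018 = 4.4899
Critical value: t_{0.025,13} = ±2.160
p-value ≈ 0.0006
Decision: reject H₀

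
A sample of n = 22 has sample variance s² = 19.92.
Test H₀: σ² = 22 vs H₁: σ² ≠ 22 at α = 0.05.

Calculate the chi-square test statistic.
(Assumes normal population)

Answer: χ² = 19.0145, fail to reject H₀

Derivation:
df = n - 1 = 21
χ² = (n-1)s²/σ₀² = 21×19.92/22 = 19.0145
Critical values: χ²_{0.975,21} = 10.283, χ²_{0.025,21} = 35.479
Rejection region: χ² < 10.283 or χ² > 35.479
Decision: fail to reject H₀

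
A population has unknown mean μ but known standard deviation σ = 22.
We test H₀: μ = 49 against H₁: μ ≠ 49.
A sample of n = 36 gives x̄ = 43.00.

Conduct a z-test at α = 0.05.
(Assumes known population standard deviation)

Standard error: SE = σ/√n = 22/√36 = 3.6667
z-statistic: z = (x̄ - μ₀)/SE = (43.00 - 49)/3.6667 = -1.6363
Critical value: ±1.960
p-value = 0.1018
Decision: fail to reject H₀

Answer: z = -1.6363, fail to reject H₀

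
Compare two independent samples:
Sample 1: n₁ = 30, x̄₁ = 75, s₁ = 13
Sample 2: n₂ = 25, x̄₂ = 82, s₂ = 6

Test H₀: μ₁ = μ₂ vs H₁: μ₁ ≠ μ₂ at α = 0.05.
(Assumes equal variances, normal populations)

Answer: t = -2.4785, reject H₀

Derivation:
Pooled variance: s²_p = [29×13² + 24×6²]/(53) = 108.7736
s_p = 10.4295
SE = s_p×√(1/n₁ + 1/n₂) = 10.4295×√(1/30 + 1/25) = 2.8243
t = (x̄₁ - x̄₂)/SE = (75 - 82)/2.8243 = -2.4785
df = 53, t-critical = ±2.006
Decision: reject H₀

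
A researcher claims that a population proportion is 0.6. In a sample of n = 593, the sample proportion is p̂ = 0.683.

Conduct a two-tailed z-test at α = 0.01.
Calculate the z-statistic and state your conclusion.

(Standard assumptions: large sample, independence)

Answer: z = 4.1257, reject H₀

Derivation:
H₀: p = 0.6, H₁: p ≠ 0.6
Standard error: SE = √(p₀(1-p₀)/n) = √(0.6×0.4/593) = 0.020118
z-statistic: z = (p̂ - p₀)/SE = (0.683 - 0.6)/0.020118 = 4.1257
Critical value: z_0.005 = ±2.576
p-value < 0.0001
Decision: reject H₀ at α = 0.01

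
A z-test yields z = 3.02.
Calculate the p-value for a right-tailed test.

For z = 3.02:
p = P(Z > 3.02) = 1 - Φ(3.02) = 0.0013

Answer: p-value ≈ 0.0013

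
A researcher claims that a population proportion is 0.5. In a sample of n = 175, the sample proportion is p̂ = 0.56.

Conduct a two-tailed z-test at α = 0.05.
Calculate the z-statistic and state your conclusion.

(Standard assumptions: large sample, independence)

Answer: z = 1.5875, fail to reject H₀

Derivation:
H₀: p = 0.5, H₁: p ≠ 0.5
Standard error: SE = √(p₀(1-p₀)/n) = √(0.5×0.5/175) = 0.037796
z-statistic: z = (p̂ - p₀)/SE = (0.56 - 0.5)/0.037796 = 1.5875
Critical value: z_0.025 = ±1.960
p-value = 0.1124
Decision: fail to reject H₀ at α = 0.05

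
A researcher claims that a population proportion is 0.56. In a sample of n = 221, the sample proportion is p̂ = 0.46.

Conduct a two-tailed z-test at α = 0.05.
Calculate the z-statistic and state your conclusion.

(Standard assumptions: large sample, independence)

Answer: z = -2.9948, reject H₀

Derivation:
H₀: p = 0.56, H₁: p ≠ 0.56
Standard error: SE = √(p₀(1-p₀)/n) = √(0.56×0.44/221) = 0.033391
z-statistic: z = (p̂ - p₀)/SE = (0.46 - 0.56)/0.033391 = -2.9948
Critical value: z_0.025 = ±1.960
p-value = 0.0027
Decision: reject H₀ at α = 0.05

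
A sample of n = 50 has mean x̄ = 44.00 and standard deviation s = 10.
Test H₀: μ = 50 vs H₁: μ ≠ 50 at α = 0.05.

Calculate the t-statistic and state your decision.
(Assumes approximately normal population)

df = n - 1 = 49
SE = s/√n = 10/√50 = 1.4142
t = (x̄ - μ₀)/SE = (44.00 - 50)/1.4142 = -4.2427
Critical value: t_{0.025,49} = ±2.010
p-value ≈ 0.0001
Decision: reject H₀

Answer: t = -4.2427, reject H₀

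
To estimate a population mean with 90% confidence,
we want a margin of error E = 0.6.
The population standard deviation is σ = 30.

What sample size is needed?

z_0.05 = 1.645
n = (z×σ/E)² = (1.645×30/0.6)²
n = 6765.0625
Round up: n = 6766

Answer: n = 6766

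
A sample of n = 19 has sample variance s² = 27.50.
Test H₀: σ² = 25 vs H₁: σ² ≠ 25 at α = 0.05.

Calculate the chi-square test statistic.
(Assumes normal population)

df = n - 1 = 18
χ² = (n-1)s²/σ₀² = 18×27.50/25 = 19.8000
Critical values: χ²_{0.975,18} = 8.231, χ²_{0.025,18} = 31.526
Rejection region: χ² < 8.231 or χ² > 31.526
Decision: fail to reject H₀

Answer: χ² = 19.8000, fail to reject H₀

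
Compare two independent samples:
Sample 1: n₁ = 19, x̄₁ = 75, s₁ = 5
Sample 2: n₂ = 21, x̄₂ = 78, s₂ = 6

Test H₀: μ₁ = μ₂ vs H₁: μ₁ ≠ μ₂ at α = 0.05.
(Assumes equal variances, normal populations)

Answer: t = -1.7076, fail to reject H₀

Derivation:
Pooled variance: s²_p = [18×5² + 20×6²]/(38) = 30.7895
s_p = 5.5488
SE = s_p×√(1/n₁ + 1/n₂) = 5.5488×√(1/19 + 1/21) = 1.7569
t = (x̄₁ - x̄₂)/SE = (75 - 78)/1.7569 = -1.7076
df = 38, t-critical = ±2.024
Decision: fail to reject H₀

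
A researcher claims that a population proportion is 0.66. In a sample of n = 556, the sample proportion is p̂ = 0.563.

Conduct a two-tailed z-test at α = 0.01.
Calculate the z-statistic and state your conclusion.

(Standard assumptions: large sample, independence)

Answer: z = -4.8283, reject H₀

Derivation:
H₀: p = 0.66, H₁: p ≠ 0.66
Standard error: SE = √(p₀(1-p₀)/n) = √(0.66×0.34/556) = 0.020090
z-statistic: z = (p̂ - p₀)/SE = (0.563 - 0.66)/0.020090 = -4.8283
Critical value: z_0.005 = ±2.576
p-value < 0.0001
Decision: reject H₀ at α = 0.01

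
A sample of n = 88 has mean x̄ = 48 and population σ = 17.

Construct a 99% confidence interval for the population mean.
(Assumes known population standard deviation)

Confidence level: 99%, α = 0.01
z_0.005 = 2.576
SE = σ/√n = 17/√88 = 1.8122
Margin of error = 2.576 × 1.8122 = 4.6682
CI: x̄ ± margin = 48 ± 4.6682
CI: (43.3318, 52.6682)

Answer: (43.3318, 52.6682)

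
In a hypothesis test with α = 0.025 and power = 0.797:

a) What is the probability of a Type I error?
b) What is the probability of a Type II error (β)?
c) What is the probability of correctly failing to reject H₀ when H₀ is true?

a) Type I error probability = α = 0.025
b) Power = P(reject H₀ | H₁ true) = 1 - β = 0.797, so Type II error probability = β = 1 - Power = 0.203
c) P(fail to reject H₀ | H₀ true) = 1 - α = 0.975

Answer: a) 0.025, b) 0.203, c) 0.975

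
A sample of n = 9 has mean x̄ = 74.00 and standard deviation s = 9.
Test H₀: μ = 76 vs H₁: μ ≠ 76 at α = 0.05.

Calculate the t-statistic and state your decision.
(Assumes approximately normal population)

Answer: t = -0.6667, fail to reject H₀

Derivation:
df = n - 1 = 8
SE = s/√n = 9/√9 = 3.0000
t = (x̄ - μ₀)/SE = (74.00 - 76)/3.0000 = -0.6667
Critical value: t_{0.025,8} = ±2.306
p-value ≈ 0.5237
Decision: fail to reject H₀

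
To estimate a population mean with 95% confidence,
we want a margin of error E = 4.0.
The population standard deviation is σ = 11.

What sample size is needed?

z_0.025 = 1.960
n = (z×σ/E)² = (1.960×11/4.0)²
n = 29.0521
Round up: n = 30

Answer: n = 30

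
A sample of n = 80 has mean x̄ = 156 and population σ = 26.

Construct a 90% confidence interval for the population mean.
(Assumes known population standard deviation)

Confidence level: 90%, α = 0.1
z_0.05 = 1.645
SE = σ/√n = 26/√80 = 2.9069
Margin of error = 1.645 × 2.9069 = 4.7819
CI: x̄ ± margin = 156 ± 4.7819
CI: (151.2181, 160.7819)

Answer: (151.2181, 160.7819)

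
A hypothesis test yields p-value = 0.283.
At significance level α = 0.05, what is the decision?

Compare p-value to α:
0.283 ≥ 0.05
Decision: fail to reject H₀

Answer: fail to reject H₀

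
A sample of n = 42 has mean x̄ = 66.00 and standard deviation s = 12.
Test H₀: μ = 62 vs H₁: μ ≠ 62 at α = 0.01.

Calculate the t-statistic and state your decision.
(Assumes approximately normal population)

Answer: t = 2.1603, fail to reject H₀

Derivation:
df = n - 1 = 41
SE = s/√n = 12/√42 = 1.8516
t = (x̄ - μ₀)/SE = (66.00 - 62)/1.8516 = 2.1603
Critical value: t_{0.005,41} = ±2.701
p-value ≈ 0.0366
Decision: fail to reject H₀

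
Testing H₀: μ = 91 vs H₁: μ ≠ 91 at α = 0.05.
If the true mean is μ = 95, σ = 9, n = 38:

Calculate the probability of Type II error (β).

Answer: β ≈ 0.2178

Derivation:
SE = σ/√n = 9/√38 = 1.4600
Critical values: μ₀ ± z_0.025×SE = 91 ± 1.960×1.4600
Acceptance region: (88.1384, 93.8616)
Under H₁ (μ = 95): z_high = (93.8616 - 95)/1.4600 = -0.7797, z_low = (88.1384 - 95)/1.4600 = -4.6997
β = P(not reject | H₁) = Φ(-0.7797) - Φ(-4.6997) ≈ 0.2178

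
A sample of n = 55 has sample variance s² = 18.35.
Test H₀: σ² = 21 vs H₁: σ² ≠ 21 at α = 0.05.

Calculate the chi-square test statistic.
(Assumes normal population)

df = n - 1 = 54
χ² = (n-1)s²/σ₀² = 54×18.35/21 = 47.1857
Critical values: χ²_{0.975,54} = 35.586, χ²_{0.025,54} = 76.192
Rejection region: χ² < 35.586 or χ² > 76.192
Decision: fail to reject H₀

Answer: χ² = 47.1857, fail to reject H₀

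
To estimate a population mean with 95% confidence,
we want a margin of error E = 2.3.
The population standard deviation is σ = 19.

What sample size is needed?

z_0.025 = 1.960
n = (z×σ/E)² = (1.960×19/2.3)²
n = 262.1583
Round up: n = 263

Answer: n = 263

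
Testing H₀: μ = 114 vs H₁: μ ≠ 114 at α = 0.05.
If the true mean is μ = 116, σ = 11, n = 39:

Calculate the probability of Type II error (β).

Answer: β ≈ 0.7942

Derivation:
SE = σ/√n = 11/√39 = 1.7614
Critical values: μ₀ ± z_0.025×SE = 114 ± 1.960×1.7614
Acceptance region: (110.5477, 117.4523)
Under H₁ (μ = 116): z_high = (117.4523 - 116)/1.7614 = 0.8245, z_low = (110.5477 - 116)/1.7614 = -3.0954
β = P(not reject | H₁) = Φ(0.8245) - Φ(-3.0954) ≈ 0.7942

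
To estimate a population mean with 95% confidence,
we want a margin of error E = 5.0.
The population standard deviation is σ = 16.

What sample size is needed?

Answer: n = 40

Derivation:
z_0.025 = 1.960
n = (z×σ/E)² = (1.960×16/5.0)²
n = 39.3380
Round up: n = 40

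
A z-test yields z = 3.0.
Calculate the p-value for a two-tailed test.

For z = 3.0:
p = 2×P(Z > |3.0|) = 2×(1 - Φ(3.0)) = 0.0027

Answer: p-value ≈ 0.0027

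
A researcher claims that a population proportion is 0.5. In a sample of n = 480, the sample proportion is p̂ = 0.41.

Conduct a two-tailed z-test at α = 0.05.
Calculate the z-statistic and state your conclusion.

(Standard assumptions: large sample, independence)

H₀: p = 0.5, H₁: p ≠ 0.5
Standard error: SE = √(p₀(1-p₀)/n) = √(0.5×0.5/480) = 0.022822
z-statistic: z = (p̂ - p₀)/SE = (0.41 - 0.5)/0.022822 = -3.9436
Critical value: z_0.025 = ±1.960
p-value = 0.0001
Decision: reject H₀ at α = 0.05

Answer: z = -3.9436, reject H₀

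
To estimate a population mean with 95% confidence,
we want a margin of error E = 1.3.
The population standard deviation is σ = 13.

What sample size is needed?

z_0.025 = 1.960
n = (z×σ/E)² = (1.960×13/1.3)²
n = 384.1600
Round up: n = 385

Answer: n = 385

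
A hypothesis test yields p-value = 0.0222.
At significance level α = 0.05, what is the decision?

Answer: reject H₀

Derivation:
Compare p-value to α:
0.0222 < 0.05
Decision: reject H₀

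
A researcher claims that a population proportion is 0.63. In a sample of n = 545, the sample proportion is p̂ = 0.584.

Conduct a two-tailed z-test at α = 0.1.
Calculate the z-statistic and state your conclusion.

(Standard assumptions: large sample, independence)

H₀: p = 0.63, H₁: p ≠ 0.63
Standard error: SE = √(p₀(1-p₀)/n) = √(0.63×0.37/545) = 0.020681
z-statistic: z = (p̂ - p₀)/SE = (0.584 - 0.63)/0.020681 = -2.2243
Critical value: z_0.05 = ±1.645
p-value = 0.0261
Decision: reject H₀ at α = 0.1

Answer: z = -2.2243, reject H₀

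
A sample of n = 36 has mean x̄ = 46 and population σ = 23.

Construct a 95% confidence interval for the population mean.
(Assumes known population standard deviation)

Answer: (38.4867, 53.5133)

Derivation:
Confidence level: 95%, α = 0.05
z_0.025 = 1.960
SE = σ/√n = 23/√36 = 3.8333
Margin of error = 1.960 × 3.8333 = 7.5133
CI: x̄ ± margin = 46 ± 7.5133
CI: (38.4867, 53.5133)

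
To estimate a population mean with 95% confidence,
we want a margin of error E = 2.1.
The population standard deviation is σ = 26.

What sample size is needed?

z_0.025 = 1.960
n = (z×σ/E)² = (1.960×26/2.1)²
n = 588.8711
Round up: n = 589

Answer: n = 589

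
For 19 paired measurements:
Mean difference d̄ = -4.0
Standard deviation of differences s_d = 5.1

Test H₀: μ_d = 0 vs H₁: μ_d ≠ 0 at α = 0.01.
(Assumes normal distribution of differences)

df = n - 1 = 18
SE = s_d/√n = 5.1/√19 = 1.1700
t = d̄/SE = -4.0/1.1700 = -3.4188
Critical value: t_{0.005,18} = ±2.878
p-value ≈ 0.0031
Decision: reject H₀

Answer: t = -3.4188, reject H₀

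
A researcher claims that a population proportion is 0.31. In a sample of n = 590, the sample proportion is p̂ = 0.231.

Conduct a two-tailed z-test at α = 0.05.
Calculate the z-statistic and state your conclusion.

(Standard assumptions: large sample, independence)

H₀: p = 0.31, H₁: p ≠ 0.31
Standard error: SE = √(p₀(1-p₀)/n) = √(0.31×0.69/590) = 0.019041
z-statistic: z = (p̂ - p₀)/SE = (0.231 - 0.31)/0.019041 = -4.1489
Critical value: z_0.025 = ±1.960
p-value < 0.0001
Decision: reject H₀ at α = 0.05

Answer: z = -4.1489, reject H₀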